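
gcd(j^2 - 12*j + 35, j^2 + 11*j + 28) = 1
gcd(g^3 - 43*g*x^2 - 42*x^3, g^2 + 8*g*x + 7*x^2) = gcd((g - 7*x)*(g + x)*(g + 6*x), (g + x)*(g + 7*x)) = g + x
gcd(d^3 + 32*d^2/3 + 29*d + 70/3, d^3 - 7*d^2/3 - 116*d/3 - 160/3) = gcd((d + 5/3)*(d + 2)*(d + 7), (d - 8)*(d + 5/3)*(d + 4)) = d + 5/3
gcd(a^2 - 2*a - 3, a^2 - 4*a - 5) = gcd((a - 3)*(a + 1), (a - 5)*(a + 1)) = a + 1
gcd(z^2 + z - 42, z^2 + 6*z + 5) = 1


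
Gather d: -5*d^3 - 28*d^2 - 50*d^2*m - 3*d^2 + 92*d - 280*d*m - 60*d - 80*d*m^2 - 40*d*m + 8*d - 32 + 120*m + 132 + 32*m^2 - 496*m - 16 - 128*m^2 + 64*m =-5*d^3 + d^2*(-50*m - 31) + d*(-80*m^2 - 320*m + 40) - 96*m^2 - 312*m + 84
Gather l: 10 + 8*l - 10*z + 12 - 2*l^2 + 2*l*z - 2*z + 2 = -2*l^2 + l*(2*z + 8) - 12*z + 24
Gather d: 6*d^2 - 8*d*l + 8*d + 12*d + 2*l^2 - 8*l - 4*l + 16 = 6*d^2 + d*(20 - 8*l) + 2*l^2 - 12*l + 16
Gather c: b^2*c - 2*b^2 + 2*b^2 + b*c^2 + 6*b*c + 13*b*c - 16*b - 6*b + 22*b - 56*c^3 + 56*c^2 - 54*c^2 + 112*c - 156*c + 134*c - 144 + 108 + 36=-56*c^3 + c^2*(b + 2) + c*(b^2 + 19*b + 90)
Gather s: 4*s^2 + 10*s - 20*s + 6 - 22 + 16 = 4*s^2 - 10*s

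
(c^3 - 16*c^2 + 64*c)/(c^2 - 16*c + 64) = c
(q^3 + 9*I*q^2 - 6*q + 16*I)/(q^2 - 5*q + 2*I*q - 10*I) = (q^2 + 7*I*q + 8)/(q - 5)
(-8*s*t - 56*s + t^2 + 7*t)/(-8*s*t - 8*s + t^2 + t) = (t + 7)/(t + 1)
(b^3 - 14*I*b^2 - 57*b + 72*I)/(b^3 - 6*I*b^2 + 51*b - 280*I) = (b^2 - 6*I*b - 9)/(b^2 + 2*I*b + 35)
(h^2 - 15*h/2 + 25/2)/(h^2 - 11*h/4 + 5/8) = 4*(h - 5)/(4*h - 1)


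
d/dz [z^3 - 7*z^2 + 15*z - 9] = 3*z^2 - 14*z + 15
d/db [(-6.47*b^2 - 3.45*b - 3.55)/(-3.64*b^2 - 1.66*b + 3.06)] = (-1.8178*b^2 - 65.4404*b - 16.45)/(13.2496*b^4 + 12.0848*b^3 - 19.5212*b^2 - 10.1592*b + 9.3636)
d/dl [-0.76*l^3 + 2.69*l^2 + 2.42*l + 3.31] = -2.28*l^2 + 5.38*l + 2.42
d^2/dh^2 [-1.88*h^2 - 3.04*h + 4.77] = -3.76000000000000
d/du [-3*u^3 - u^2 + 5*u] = -9*u^2 - 2*u + 5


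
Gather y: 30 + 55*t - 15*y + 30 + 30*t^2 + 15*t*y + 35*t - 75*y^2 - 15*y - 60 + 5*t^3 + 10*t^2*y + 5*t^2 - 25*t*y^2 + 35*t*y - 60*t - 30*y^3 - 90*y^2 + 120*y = 5*t^3 + 35*t^2 + 30*t - 30*y^3 + y^2*(-25*t - 165) + y*(10*t^2 + 50*t + 90)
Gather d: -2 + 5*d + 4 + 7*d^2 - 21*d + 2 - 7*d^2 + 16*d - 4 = 0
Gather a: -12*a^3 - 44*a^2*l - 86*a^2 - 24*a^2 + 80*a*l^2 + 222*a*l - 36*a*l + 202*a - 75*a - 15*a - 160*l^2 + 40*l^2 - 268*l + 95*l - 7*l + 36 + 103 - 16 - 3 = -12*a^3 + a^2*(-44*l - 110) + a*(80*l^2 + 186*l + 112) - 120*l^2 - 180*l + 120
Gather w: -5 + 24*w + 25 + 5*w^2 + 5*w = 5*w^2 + 29*w + 20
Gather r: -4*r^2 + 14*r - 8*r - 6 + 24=-4*r^2 + 6*r + 18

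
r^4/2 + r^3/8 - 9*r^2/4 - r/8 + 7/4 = (r/2 + 1)*(r - 7/4)*(r - 1)*(r + 1)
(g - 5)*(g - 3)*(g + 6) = g^3 - 2*g^2 - 33*g + 90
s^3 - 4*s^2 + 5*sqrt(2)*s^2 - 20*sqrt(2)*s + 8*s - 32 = (s - 4)*(s + sqrt(2))*(s + 4*sqrt(2))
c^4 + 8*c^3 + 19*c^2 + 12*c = c*(c + 1)*(c + 3)*(c + 4)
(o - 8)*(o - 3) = o^2 - 11*o + 24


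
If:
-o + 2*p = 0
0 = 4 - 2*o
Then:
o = 2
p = 1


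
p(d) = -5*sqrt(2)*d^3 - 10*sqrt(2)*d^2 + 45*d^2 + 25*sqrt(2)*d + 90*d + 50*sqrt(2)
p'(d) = -15*sqrt(2)*d^2 - 20*sqrt(2)*d + 90*d + 25*sqrt(2) + 90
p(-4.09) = 557.99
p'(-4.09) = -481.92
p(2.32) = 439.33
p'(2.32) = 154.36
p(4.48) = 615.83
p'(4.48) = -23.92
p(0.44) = 131.24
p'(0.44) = 148.40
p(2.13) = 409.38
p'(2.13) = 160.57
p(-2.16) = 15.17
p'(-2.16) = -106.92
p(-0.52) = 14.86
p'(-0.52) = 87.53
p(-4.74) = 922.87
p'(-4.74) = -643.79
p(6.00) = 406.38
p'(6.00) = -268.03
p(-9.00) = 6596.81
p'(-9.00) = -2148.36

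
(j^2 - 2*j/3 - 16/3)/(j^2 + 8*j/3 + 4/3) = (3*j - 8)/(3*j + 2)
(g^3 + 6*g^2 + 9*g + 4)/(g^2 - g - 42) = (g^3 + 6*g^2 + 9*g + 4)/(g^2 - g - 42)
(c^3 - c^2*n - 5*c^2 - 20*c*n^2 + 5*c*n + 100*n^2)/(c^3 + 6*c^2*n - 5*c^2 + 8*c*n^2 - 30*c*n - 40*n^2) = (c - 5*n)/(c + 2*n)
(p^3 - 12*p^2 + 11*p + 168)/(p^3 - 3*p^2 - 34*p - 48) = (p - 7)/(p + 2)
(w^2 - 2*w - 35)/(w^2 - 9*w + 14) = (w + 5)/(w - 2)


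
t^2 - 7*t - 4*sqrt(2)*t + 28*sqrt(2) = (t - 7)*(t - 4*sqrt(2))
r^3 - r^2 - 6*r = r*(r - 3)*(r + 2)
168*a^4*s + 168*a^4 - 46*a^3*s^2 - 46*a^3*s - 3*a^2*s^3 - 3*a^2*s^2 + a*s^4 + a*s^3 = (-6*a + s)*(-4*a + s)*(7*a + s)*(a*s + a)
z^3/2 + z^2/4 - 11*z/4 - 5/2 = (z/2 + 1)*(z - 5/2)*(z + 1)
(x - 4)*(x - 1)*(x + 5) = x^3 - 21*x + 20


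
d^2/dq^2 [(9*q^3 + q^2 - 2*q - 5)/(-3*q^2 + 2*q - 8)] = 6*(64*q^3 + 213*q^2 - 654*q - 44)/(27*q^6 - 54*q^5 + 252*q^4 - 296*q^3 + 672*q^2 - 384*q + 512)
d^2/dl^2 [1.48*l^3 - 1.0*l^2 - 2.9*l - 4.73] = 8.88*l - 2.0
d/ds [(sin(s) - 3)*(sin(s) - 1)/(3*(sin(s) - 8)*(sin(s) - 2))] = 2*(-3*sin(s)^2 + 13*sin(s) - 17)*cos(s)/(3*(sin(s) - 8)^2*(sin(s) - 2)^2)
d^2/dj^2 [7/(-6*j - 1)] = -504/(6*j + 1)^3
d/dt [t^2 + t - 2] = 2*t + 1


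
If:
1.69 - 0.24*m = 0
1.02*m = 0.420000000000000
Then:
No Solution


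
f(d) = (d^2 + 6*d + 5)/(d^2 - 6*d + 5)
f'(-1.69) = 0.08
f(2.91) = -7.75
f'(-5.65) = -0.06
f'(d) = (6 - 2*d)*(d^2 + 6*d + 5)/(d^2 - 6*d + 5)^2 + (2*d + 6)/(d^2 - 6*d + 5)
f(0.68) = 6.90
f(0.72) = 8.21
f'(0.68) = 28.49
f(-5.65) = 0.04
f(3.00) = -8.00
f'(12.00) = -0.28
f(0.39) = 2.66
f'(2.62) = -1.50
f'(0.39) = 7.36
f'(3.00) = -3.00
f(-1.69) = -0.13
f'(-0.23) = 1.43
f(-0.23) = 0.57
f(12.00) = 2.87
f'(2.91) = -2.61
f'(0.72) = 37.45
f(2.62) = -7.15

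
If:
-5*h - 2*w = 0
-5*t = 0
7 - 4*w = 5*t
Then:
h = -7/10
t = 0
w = 7/4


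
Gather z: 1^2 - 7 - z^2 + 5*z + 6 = -z^2 + 5*z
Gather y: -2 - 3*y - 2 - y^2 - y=-y^2 - 4*y - 4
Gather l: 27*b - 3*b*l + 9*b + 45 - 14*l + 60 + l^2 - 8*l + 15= 36*b + l^2 + l*(-3*b - 22) + 120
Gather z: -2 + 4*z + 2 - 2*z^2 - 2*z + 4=-2*z^2 + 2*z + 4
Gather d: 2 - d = 2 - d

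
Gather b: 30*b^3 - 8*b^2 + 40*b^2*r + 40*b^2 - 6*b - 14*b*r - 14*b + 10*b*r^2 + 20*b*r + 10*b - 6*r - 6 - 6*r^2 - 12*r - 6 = 30*b^3 + b^2*(40*r + 32) + b*(10*r^2 + 6*r - 10) - 6*r^2 - 18*r - 12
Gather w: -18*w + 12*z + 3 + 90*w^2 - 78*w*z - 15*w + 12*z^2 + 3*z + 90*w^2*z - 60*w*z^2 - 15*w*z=w^2*(90*z + 90) + w*(-60*z^2 - 93*z - 33) + 12*z^2 + 15*z + 3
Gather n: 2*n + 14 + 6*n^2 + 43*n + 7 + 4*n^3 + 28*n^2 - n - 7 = 4*n^3 + 34*n^2 + 44*n + 14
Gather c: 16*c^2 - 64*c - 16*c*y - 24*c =16*c^2 + c*(-16*y - 88)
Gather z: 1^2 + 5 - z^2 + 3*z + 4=-z^2 + 3*z + 10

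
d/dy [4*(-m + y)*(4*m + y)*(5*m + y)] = 44*m^2 + 64*m*y + 12*y^2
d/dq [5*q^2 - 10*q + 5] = 10*q - 10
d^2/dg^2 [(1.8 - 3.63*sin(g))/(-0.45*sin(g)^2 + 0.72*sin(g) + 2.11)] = (-0.735075*sin(g)^5 + 0.281880000000001*sin(g)^4 - 20.95956*sin(g)^3 + 11.097216*sin(g)^2 + 5.283627*sin(g) - 16.313832)/(0.091125*sin(g)^6 - 0.4374*sin(g)^5 - 0.581985*sin(g)^4 + 3.728592*sin(g)^3 + 2.728863*sin(g)^2 - 9.616536*sin(g) - 9.393931)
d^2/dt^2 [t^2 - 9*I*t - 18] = 2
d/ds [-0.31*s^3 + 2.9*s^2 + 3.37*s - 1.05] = -0.93*s^2 + 5.8*s + 3.37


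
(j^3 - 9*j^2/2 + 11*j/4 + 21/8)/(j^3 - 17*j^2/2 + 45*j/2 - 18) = (j^2 - 3*j - 7/4)/(j^2 - 7*j + 12)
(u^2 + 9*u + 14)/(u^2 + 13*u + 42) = (u + 2)/(u + 6)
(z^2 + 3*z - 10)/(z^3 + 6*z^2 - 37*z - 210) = (z - 2)/(z^2 + z - 42)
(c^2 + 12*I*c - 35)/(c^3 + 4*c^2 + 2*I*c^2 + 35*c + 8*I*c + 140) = (c + 5*I)/(c^2 + c*(4 - 5*I) - 20*I)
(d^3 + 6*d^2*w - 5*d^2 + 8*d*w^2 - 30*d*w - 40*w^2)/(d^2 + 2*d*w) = d + 4*w - 5 - 20*w/d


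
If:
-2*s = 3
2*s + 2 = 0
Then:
No Solution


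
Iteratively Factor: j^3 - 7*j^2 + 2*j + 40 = (j + 2)*(j^2 - 9*j + 20) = (j - 4)*(j + 2)*(j - 5)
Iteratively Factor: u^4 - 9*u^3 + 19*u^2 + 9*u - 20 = (u - 4)*(u^3 - 5*u^2 - u + 5) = (u - 4)*(u - 1)*(u^2 - 4*u - 5) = (u - 5)*(u - 4)*(u - 1)*(u + 1)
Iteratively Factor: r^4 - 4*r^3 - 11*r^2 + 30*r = (r + 3)*(r^3 - 7*r^2 + 10*r) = (r - 2)*(r + 3)*(r^2 - 5*r) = (r - 5)*(r - 2)*(r + 3)*(r)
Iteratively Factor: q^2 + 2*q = (q + 2)*(q)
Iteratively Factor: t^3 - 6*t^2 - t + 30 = (t + 2)*(t^2 - 8*t + 15) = (t - 5)*(t + 2)*(t - 3)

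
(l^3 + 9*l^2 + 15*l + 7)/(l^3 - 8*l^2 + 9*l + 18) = (l^2 + 8*l + 7)/(l^2 - 9*l + 18)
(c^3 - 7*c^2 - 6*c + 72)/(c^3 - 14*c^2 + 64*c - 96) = (c + 3)/(c - 4)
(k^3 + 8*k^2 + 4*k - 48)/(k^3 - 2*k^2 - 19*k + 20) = (k^2 + 4*k - 12)/(k^2 - 6*k + 5)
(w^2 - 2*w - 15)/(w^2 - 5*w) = (w + 3)/w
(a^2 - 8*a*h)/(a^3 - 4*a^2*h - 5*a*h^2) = (-a + 8*h)/(-a^2 + 4*a*h + 5*h^2)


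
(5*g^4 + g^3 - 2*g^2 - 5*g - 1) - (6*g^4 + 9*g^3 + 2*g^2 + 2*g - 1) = -g^4 - 8*g^3 - 4*g^2 - 7*g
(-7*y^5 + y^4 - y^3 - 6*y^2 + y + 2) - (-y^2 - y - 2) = -7*y^5 + y^4 - y^3 - 5*y^2 + 2*y + 4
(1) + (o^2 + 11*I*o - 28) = o^2 + 11*I*o - 27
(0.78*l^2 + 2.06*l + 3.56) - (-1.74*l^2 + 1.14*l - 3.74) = 2.52*l^2 + 0.92*l + 7.3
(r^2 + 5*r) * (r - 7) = r^3 - 2*r^2 - 35*r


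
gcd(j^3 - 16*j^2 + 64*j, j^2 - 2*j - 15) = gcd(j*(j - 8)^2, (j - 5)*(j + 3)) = 1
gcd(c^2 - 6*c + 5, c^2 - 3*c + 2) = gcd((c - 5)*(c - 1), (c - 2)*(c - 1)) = c - 1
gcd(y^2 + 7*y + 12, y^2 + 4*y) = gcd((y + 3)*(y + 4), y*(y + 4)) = y + 4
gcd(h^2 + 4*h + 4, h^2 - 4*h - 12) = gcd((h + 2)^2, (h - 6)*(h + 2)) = h + 2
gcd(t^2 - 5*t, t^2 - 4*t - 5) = t - 5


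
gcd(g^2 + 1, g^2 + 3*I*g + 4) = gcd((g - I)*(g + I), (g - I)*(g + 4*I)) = g - I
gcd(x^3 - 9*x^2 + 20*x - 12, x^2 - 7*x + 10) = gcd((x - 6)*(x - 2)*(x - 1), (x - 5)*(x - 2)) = x - 2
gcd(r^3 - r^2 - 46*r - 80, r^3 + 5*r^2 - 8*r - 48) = 1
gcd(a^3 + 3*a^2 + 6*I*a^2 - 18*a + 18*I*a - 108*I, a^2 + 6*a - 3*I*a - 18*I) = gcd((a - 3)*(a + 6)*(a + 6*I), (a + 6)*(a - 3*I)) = a + 6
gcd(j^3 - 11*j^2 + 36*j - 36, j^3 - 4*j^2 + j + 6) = j^2 - 5*j + 6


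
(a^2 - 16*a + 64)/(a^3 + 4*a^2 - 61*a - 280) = (a - 8)/(a^2 + 12*a + 35)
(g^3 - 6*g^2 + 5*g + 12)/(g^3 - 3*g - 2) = (g^2 - 7*g + 12)/(g^2 - g - 2)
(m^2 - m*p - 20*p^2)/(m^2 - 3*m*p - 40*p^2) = (-m^2 + m*p + 20*p^2)/(-m^2 + 3*m*p + 40*p^2)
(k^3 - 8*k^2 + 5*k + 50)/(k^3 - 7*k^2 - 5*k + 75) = (k + 2)/(k + 3)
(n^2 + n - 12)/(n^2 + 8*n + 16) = (n - 3)/(n + 4)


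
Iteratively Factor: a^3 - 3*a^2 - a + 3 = (a - 1)*(a^2 - 2*a - 3) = (a - 3)*(a - 1)*(a + 1)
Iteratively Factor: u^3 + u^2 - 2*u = (u)*(u^2 + u - 2) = u*(u + 2)*(u - 1)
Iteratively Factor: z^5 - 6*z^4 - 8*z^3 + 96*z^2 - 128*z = (z - 2)*(z^4 - 4*z^3 - 16*z^2 + 64*z) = z*(z - 2)*(z^3 - 4*z^2 - 16*z + 64) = z*(z - 4)*(z - 2)*(z^2 - 16) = z*(z - 4)*(z - 2)*(z + 4)*(z - 4)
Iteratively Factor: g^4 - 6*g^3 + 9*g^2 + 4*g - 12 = (g - 2)*(g^3 - 4*g^2 + g + 6) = (g - 2)^2*(g^2 - 2*g - 3) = (g - 2)^2*(g + 1)*(g - 3)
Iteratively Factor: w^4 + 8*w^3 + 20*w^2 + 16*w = (w + 2)*(w^3 + 6*w^2 + 8*w) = (w + 2)*(w + 4)*(w^2 + 2*w) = (w + 2)^2*(w + 4)*(w)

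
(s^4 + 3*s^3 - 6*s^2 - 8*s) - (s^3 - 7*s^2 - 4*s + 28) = s^4 + 2*s^3 + s^2 - 4*s - 28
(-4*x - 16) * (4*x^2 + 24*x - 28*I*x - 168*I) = -16*x^3 - 160*x^2 + 112*I*x^2 - 384*x + 1120*I*x + 2688*I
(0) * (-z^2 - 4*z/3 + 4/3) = 0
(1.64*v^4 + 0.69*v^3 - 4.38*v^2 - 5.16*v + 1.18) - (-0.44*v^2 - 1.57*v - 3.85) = 1.64*v^4 + 0.69*v^3 - 3.94*v^2 - 3.59*v + 5.03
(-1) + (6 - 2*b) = 5 - 2*b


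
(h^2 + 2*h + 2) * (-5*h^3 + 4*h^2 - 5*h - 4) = -5*h^5 - 6*h^4 - 7*h^3 - 6*h^2 - 18*h - 8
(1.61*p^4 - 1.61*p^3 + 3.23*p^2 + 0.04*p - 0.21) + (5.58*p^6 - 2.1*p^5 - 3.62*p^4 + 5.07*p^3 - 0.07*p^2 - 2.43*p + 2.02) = 5.58*p^6 - 2.1*p^5 - 2.01*p^4 + 3.46*p^3 + 3.16*p^2 - 2.39*p + 1.81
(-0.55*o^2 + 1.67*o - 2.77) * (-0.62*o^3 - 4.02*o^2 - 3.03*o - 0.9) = 0.341*o^5 + 1.1756*o^4 - 3.3295*o^3 + 6.5703*o^2 + 6.8901*o + 2.493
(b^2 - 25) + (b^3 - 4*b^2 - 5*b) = b^3 - 3*b^2 - 5*b - 25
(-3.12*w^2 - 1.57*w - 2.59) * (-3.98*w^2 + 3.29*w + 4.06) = 12.4176*w^4 - 4.0162*w^3 - 7.5243*w^2 - 14.8953*w - 10.5154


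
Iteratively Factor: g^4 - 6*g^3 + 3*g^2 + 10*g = (g + 1)*(g^3 - 7*g^2 + 10*g) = (g - 2)*(g + 1)*(g^2 - 5*g) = (g - 5)*(g - 2)*(g + 1)*(g)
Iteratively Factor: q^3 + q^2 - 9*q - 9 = (q + 1)*(q^2 - 9) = (q - 3)*(q + 1)*(q + 3)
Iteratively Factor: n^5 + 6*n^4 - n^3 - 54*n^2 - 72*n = (n + 2)*(n^4 + 4*n^3 - 9*n^2 - 36*n) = (n - 3)*(n + 2)*(n^3 + 7*n^2 + 12*n) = n*(n - 3)*(n + 2)*(n^2 + 7*n + 12) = n*(n - 3)*(n + 2)*(n + 3)*(n + 4)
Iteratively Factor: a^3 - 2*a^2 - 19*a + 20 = (a + 4)*(a^2 - 6*a + 5) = (a - 5)*(a + 4)*(a - 1)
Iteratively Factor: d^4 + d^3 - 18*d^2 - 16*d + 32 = (d - 4)*(d^3 + 5*d^2 + 2*d - 8) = (d - 4)*(d + 4)*(d^2 + d - 2) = (d - 4)*(d + 2)*(d + 4)*(d - 1)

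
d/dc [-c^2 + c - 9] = 1 - 2*c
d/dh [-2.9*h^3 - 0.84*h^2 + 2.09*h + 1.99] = -8.7*h^2 - 1.68*h + 2.09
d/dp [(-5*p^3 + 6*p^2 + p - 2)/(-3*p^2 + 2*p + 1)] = 5*(3*p^2 + 2*p + 1)/(9*p^2 + 6*p + 1)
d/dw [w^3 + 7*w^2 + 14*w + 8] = 3*w^2 + 14*w + 14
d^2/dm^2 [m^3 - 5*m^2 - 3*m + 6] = 6*m - 10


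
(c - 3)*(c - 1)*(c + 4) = c^3 - 13*c + 12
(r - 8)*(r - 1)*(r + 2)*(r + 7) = r^4 - 59*r^2 - 54*r + 112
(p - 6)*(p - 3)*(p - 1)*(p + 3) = p^4 - 7*p^3 - 3*p^2 + 63*p - 54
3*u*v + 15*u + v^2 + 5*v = (3*u + v)*(v + 5)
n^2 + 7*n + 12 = (n + 3)*(n + 4)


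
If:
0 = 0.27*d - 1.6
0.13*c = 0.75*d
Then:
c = 34.19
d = 5.93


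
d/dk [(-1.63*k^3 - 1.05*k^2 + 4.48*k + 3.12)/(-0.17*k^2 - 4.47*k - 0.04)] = (0.2771*k^4 + 14.5722*k^3 + 5.6507*k^2 + 1.1448*k + 13.7672)/(0.0289*k^4 + 1.5198*k^3 + 19.9945*k^2 + 0.3576*k + 0.0016)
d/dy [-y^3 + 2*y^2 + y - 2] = -3*y^2 + 4*y + 1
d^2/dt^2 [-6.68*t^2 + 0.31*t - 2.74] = -13.3600000000000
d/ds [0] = 0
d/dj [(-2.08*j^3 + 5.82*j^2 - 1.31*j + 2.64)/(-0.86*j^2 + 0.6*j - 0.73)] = (1.7888*j^4 - 2.496*j^3 + 6.9206*j^2 - 3.9564*j - 0.6277)/(0.7396*j^4 - 1.032*j^3 + 1.6156*j^2 - 0.876*j + 0.5329)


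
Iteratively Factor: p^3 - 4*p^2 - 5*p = (p)*(p^2 - 4*p - 5) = p*(p - 5)*(p + 1)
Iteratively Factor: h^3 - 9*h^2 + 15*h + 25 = (h - 5)*(h^2 - 4*h - 5) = (h - 5)^2*(h + 1)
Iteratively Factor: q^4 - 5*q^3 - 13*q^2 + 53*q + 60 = (q + 3)*(q^3 - 8*q^2 + 11*q + 20) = (q + 1)*(q + 3)*(q^2 - 9*q + 20) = (q - 5)*(q + 1)*(q + 3)*(q - 4)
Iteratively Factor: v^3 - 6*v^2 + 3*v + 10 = (v - 5)*(v^2 - v - 2) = (v - 5)*(v + 1)*(v - 2)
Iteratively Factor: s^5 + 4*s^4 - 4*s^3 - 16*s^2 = (s)*(s^4 + 4*s^3 - 4*s^2 - 16*s) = s^2*(s^3 + 4*s^2 - 4*s - 16) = s^2*(s + 4)*(s^2 - 4) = s^2*(s - 2)*(s + 4)*(s + 2)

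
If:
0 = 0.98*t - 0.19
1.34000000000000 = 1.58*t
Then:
No Solution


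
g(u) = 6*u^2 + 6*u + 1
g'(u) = 12*u + 6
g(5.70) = 230.14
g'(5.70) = 74.40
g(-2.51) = 23.74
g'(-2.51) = -24.12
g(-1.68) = 7.85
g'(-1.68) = -14.16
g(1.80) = 31.24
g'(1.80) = 27.60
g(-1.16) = 2.11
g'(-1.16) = -7.92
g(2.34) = 47.89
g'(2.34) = 34.08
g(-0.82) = 0.11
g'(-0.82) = -3.84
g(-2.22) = 17.25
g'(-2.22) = -20.64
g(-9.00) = 433.00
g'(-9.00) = -102.00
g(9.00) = 541.00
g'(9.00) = 114.00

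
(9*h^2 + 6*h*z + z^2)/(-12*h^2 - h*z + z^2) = (3*h + z)/(-4*h + z)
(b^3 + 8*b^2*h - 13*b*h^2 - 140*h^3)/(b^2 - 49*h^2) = (b^2 + b*h - 20*h^2)/(b - 7*h)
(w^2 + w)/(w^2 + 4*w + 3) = w/(w + 3)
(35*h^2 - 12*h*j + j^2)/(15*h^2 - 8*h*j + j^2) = (7*h - j)/(3*h - j)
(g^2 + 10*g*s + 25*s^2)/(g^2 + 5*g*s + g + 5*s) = (g + 5*s)/(g + 1)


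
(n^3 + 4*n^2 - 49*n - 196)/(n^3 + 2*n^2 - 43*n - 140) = (n + 7)/(n + 5)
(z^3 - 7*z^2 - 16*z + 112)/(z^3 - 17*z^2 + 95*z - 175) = (z^2 - 16)/(z^2 - 10*z + 25)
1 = 1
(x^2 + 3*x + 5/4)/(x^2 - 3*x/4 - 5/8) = 2*(2*x + 5)/(4*x - 5)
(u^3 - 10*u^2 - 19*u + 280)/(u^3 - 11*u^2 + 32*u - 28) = (u^2 - 3*u - 40)/(u^2 - 4*u + 4)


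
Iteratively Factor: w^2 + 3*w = (w)*(w + 3)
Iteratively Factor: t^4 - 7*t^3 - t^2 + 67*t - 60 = (t + 3)*(t^3 - 10*t^2 + 29*t - 20) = (t - 1)*(t + 3)*(t^2 - 9*t + 20) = (t - 5)*(t - 1)*(t + 3)*(t - 4)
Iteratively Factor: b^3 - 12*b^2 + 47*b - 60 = (b - 4)*(b^2 - 8*b + 15) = (b - 4)*(b - 3)*(b - 5)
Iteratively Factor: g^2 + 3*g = (g + 3)*(g)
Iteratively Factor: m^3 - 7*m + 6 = (m - 2)*(m^2 + 2*m - 3) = (m - 2)*(m - 1)*(m + 3)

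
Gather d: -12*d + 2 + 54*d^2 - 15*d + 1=54*d^2 - 27*d + 3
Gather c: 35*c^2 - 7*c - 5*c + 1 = 35*c^2 - 12*c + 1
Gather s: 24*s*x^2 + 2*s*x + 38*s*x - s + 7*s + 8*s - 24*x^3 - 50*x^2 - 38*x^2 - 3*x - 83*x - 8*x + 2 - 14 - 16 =s*(24*x^2 + 40*x + 14) - 24*x^3 - 88*x^2 - 94*x - 28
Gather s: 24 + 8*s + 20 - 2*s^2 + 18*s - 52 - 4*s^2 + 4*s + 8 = -6*s^2 + 30*s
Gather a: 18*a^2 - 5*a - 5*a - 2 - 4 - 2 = 18*a^2 - 10*a - 8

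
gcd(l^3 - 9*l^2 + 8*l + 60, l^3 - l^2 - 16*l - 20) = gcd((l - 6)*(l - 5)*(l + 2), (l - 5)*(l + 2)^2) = l^2 - 3*l - 10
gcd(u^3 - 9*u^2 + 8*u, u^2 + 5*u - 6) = u - 1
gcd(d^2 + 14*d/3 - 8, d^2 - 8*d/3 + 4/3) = 1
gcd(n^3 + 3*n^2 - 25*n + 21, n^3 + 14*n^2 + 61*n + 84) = n + 7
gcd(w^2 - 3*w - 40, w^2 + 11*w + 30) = w + 5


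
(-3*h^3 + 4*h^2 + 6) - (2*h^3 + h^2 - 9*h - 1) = -5*h^3 + 3*h^2 + 9*h + 7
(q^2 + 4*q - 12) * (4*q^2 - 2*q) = 4*q^4 + 14*q^3 - 56*q^2 + 24*q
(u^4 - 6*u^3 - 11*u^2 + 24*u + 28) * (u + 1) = u^5 - 5*u^4 - 17*u^3 + 13*u^2 + 52*u + 28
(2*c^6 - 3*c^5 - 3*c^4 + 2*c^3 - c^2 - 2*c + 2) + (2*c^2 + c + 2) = 2*c^6 - 3*c^5 - 3*c^4 + 2*c^3 + c^2 - c + 4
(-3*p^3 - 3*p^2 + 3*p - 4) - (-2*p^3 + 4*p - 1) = -p^3 - 3*p^2 - p - 3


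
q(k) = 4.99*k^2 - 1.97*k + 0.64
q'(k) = 9.98*k - 1.97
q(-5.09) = 139.95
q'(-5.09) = -52.77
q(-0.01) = 0.66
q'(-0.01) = -2.07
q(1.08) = 4.33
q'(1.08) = 8.81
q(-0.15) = 1.05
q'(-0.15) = -3.47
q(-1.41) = 13.34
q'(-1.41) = -16.04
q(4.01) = 72.98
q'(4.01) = 38.05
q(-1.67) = 17.85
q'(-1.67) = -18.64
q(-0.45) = 2.54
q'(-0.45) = -6.46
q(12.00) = 695.56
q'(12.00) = 117.79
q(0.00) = 0.64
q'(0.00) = -1.97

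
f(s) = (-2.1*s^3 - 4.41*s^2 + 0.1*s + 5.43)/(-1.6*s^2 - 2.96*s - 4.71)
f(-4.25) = -4.12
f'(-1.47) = -0.15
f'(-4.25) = 1.54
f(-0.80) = -1.07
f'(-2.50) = 1.37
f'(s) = (3.2*s + 2.96)*(-2.1*s^3 - 4.41*s^2 + 0.1*s + 5.43)/(-1.6*s^2 - 2.96*s - 4.71)^2 + (-6.3*s^2 - 8.82*s + 0.1)/(-1.6*s^2 - 2.96*s - 4.71)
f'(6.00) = 1.40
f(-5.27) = -5.66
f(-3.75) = -3.34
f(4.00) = 4.72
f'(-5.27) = 1.48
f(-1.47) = -0.64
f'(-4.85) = 1.51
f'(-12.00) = 1.35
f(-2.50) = -1.43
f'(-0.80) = -0.80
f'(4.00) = 1.46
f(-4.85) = -5.03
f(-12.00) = -15.02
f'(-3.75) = 1.57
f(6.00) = 7.57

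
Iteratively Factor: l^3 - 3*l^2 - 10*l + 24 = (l - 4)*(l^2 + l - 6) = (l - 4)*(l + 3)*(l - 2)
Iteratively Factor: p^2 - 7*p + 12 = (p - 4)*(p - 3)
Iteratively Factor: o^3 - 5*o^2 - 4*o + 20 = (o - 2)*(o^2 - 3*o - 10) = (o - 5)*(o - 2)*(o + 2)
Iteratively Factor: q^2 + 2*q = (q)*(q + 2)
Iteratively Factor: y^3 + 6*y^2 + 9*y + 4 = (y + 4)*(y^2 + 2*y + 1) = (y + 1)*(y + 4)*(y + 1)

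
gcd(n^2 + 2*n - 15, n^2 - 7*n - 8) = 1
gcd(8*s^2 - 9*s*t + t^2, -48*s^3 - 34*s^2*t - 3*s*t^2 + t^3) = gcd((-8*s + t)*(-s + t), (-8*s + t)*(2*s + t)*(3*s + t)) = 8*s - t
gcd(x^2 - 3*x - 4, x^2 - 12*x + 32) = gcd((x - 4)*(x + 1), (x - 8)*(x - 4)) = x - 4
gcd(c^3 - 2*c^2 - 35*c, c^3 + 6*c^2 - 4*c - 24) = 1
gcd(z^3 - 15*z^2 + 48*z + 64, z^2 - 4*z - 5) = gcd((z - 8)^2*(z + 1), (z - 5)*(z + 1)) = z + 1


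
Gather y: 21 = 21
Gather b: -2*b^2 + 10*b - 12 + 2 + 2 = -2*b^2 + 10*b - 8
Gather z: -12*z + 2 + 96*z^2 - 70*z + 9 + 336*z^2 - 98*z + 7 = 432*z^2 - 180*z + 18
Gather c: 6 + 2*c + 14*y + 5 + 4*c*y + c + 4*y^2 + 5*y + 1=c*(4*y + 3) + 4*y^2 + 19*y + 12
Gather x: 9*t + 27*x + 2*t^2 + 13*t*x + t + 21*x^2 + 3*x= 2*t^2 + 10*t + 21*x^2 + x*(13*t + 30)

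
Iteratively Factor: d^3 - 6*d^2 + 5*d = (d)*(d^2 - 6*d + 5) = d*(d - 1)*(d - 5)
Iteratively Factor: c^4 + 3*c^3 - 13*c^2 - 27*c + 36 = (c + 4)*(c^3 - c^2 - 9*c + 9) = (c + 3)*(c + 4)*(c^2 - 4*c + 3) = (c - 1)*(c + 3)*(c + 4)*(c - 3)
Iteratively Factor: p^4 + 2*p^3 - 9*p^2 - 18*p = (p + 2)*(p^3 - 9*p) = (p + 2)*(p + 3)*(p^2 - 3*p) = p*(p + 2)*(p + 3)*(p - 3)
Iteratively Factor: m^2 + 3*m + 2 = (m + 1)*(m + 2)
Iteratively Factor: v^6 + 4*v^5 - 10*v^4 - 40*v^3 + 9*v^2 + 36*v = (v - 1)*(v^5 + 5*v^4 - 5*v^3 - 45*v^2 - 36*v) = (v - 1)*(v + 1)*(v^4 + 4*v^3 - 9*v^2 - 36*v) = (v - 1)*(v + 1)*(v + 3)*(v^3 + v^2 - 12*v) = (v - 3)*(v - 1)*(v + 1)*(v + 3)*(v^2 + 4*v) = (v - 3)*(v - 1)*(v + 1)*(v + 3)*(v + 4)*(v)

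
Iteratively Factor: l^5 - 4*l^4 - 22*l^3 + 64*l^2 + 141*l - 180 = (l + 3)*(l^4 - 7*l^3 - l^2 + 67*l - 60) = (l - 4)*(l + 3)*(l^3 - 3*l^2 - 13*l + 15) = (l - 4)*(l + 3)^2*(l^2 - 6*l + 5) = (l - 4)*(l - 1)*(l + 3)^2*(l - 5)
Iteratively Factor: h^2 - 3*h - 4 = (h + 1)*(h - 4)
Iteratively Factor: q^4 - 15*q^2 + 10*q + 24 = (q - 3)*(q^3 + 3*q^2 - 6*q - 8) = (q - 3)*(q + 4)*(q^2 - q - 2) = (q - 3)*(q + 1)*(q + 4)*(q - 2)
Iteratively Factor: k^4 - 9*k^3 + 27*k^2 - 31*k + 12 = (k - 1)*(k^3 - 8*k^2 + 19*k - 12) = (k - 4)*(k - 1)*(k^2 - 4*k + 3) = (k - 4)*(k - 3)*(k - 1)*(k - 1)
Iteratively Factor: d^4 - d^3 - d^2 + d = (d)*(d^3 - d^2 - d + 1) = d*(d - 1)*(d^2 - 1) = d*(d - 1)^2*(d + 1)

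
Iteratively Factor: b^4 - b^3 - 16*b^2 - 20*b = (b + 2)*(b^3 - 3*b^2 - 10*b) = b*(b + 2)*(b^2 - 3*b - 10) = b*(b + 2)^2*(b - 5)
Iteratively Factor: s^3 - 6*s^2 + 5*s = (s)*(s^2 - 6*s + 5) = s*(s - 1)*(s - 5)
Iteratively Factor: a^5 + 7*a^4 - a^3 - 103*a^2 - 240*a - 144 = (a + 3)*(a^4 + 4*a^3 - 13*a^2 - 64*a - 48) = (a - 4)*(a + 3)*(a^3 + 8*a^2 + 19*a + 12) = (a - 4)*(a + 1)*(a + 3)*(a^2 + 7*a + 12) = (a - 4)*(a + 1)*(a + 3)^2*(a + 4)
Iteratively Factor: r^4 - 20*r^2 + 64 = (r + 2)*(r^3 - 2*r^2 - 16*r + 32) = (r - 2)*(r + 2)*(r^2 - 16) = (r - 4)*(r - 2)*(r + 2)*(r + 4)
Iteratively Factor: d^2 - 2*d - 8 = (d - 4)*(d + 2)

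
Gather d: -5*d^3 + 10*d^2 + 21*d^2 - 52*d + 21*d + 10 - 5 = -5*d^3 + 31*d^2 - 31*d + 5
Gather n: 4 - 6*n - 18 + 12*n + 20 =6*n + 6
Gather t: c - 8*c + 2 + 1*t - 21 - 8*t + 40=-7*c - 7*t + 21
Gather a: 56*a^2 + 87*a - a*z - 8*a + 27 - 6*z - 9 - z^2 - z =56*a^2 + a*(79 - z) - z^2 - 7*z + 18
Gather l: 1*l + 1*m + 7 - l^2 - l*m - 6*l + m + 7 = -l^2 + l*(-m - 5) + 2*m + 14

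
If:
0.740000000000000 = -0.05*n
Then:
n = -14.80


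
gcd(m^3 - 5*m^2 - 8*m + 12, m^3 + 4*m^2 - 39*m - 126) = m - 6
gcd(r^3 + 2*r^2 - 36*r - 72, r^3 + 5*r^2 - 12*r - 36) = r^2 + 8*r + 12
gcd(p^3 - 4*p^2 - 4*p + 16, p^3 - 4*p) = p^2 - 4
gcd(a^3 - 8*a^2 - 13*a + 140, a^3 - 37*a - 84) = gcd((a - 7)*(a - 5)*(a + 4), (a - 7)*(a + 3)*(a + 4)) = a^2 - 3*a - 28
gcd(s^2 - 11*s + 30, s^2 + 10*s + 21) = 1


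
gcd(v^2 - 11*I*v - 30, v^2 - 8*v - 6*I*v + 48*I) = v - 6*I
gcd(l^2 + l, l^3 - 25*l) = l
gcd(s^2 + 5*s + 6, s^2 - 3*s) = 1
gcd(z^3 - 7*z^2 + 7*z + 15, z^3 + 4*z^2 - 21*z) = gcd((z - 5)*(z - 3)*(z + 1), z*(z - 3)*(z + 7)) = z - 3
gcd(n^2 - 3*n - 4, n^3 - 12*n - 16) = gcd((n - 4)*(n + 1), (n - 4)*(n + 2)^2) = n - 4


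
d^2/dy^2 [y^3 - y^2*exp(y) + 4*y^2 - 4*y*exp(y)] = -y^2*exp(y) - 8*y*exp(y) + 6*y - 10*exp(y) + 8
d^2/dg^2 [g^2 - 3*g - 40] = 2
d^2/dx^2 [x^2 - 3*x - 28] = 2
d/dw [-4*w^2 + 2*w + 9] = 2 - 8*w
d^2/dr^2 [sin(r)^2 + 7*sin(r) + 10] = -7*sin(r) + 2*cos(2*r)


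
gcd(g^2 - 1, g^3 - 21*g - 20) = g + 1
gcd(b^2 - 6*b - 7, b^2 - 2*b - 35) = b - 7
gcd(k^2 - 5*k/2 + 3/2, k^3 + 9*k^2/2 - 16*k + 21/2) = k^2 - 5*k/2 + 3/2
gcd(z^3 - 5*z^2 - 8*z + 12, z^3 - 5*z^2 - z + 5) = z - 1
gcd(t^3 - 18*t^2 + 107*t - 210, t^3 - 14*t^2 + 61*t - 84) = t - 7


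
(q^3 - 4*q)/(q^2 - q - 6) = q*(q - 2)/(q - 3)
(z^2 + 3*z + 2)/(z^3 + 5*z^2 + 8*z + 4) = 1/(z + 2)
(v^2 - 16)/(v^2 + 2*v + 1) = (v^2 - 16)/(v^2 + 2*v + 1)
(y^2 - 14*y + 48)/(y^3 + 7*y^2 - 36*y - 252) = (y - 8)/(y^2 + 13*y + 42)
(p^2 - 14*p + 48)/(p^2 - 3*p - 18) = (p - 8)/(p + 3)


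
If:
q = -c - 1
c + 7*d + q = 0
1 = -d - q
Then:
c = 1/7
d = 1/7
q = -8/7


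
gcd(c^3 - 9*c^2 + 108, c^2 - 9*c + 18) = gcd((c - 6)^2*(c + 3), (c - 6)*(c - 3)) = c - 6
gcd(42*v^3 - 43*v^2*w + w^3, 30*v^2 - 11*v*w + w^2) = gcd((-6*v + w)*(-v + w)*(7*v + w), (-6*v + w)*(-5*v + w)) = 6*v - w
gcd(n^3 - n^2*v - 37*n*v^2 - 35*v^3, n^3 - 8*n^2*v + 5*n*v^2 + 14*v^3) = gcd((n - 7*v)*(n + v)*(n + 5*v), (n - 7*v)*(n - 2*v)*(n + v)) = -n^2 + 6*n*v + 7*v^2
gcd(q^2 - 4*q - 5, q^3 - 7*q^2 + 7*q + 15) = q^2 - 4*q - 5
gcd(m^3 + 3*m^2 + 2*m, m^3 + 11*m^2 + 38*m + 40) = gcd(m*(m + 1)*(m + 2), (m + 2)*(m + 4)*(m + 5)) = m + 2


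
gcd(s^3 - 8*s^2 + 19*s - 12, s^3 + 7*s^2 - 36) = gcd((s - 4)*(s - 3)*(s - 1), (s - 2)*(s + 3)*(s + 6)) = 1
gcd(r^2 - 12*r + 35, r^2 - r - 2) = 1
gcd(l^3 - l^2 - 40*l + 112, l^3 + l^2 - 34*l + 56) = l^2 + 3*l - 28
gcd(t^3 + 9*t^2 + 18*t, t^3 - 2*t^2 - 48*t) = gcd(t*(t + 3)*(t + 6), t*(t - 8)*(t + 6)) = t^2 + 6*t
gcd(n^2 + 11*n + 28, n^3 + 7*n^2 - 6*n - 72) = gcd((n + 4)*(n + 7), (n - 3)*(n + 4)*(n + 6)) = n + 4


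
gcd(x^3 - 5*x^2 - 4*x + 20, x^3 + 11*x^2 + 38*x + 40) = x + 2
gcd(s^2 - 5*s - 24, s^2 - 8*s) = s - 8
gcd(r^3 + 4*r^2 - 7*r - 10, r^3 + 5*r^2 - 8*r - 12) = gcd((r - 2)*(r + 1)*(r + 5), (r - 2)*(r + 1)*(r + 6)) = r^2 - r - 2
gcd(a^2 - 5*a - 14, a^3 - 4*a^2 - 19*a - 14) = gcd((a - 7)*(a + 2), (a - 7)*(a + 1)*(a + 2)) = a^2 - 5*a - 14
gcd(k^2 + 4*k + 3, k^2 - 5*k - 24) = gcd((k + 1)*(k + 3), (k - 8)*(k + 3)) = k + 3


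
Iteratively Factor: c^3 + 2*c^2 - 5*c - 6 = (c + 3)*(c^2 - c - 2) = (c - 2)*(c + 3)*(c + 1)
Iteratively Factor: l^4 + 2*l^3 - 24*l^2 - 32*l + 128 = (l - 2)*(l^3 + 4*l^2 - 16*l - 64) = (l - 2)*(l + 4)*(l^2 - 16) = (l - 2)*(l + 4)^2*(l - 4)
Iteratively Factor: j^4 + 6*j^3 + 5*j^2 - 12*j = (j + 4)*(j^3 + 2*j^2 - 3*j) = (j - 1)*(j + 4)*(j^2 + 3*j) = (j - 1)*(j + 3)*(j + 4)*(j)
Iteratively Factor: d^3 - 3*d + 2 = (d - 1)*(d^2 + d - 2) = (d - 1)^2*(d + 2)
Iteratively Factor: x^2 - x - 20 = (x + 4)*(x - 5)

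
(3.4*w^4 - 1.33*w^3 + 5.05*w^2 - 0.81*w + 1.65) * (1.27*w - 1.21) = 4.318*w^5 - 5.8031*w^4 + 8.0228*w^3 - 7.1392*w^2 + 3.0756*w - 1.9965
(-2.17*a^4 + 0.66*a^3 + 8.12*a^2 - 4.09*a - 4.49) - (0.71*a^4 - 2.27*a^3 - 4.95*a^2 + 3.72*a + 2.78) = -2.88*a^4 + 2.93*a^3 + 13.07*a^2 - 7.81*a - 7.27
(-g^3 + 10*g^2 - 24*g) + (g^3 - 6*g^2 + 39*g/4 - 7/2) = 4*g^2 - 57*g/4 - 7/2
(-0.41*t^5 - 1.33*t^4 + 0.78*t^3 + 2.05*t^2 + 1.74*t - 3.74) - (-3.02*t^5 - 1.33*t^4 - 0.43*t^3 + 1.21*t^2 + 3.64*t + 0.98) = 2.61*t^5 + 1.21*t^3 + 0.84*t^2 - 1.9*t - 4.72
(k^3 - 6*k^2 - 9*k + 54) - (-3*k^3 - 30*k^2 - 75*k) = 4*k^3 + 24*k^2 + 66*k + 54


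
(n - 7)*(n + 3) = n^2 - 4*n - 21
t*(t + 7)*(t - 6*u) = t^3 - 6*t^2*u + 7*t^2 - 42*t*u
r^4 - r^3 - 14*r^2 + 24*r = r*(r - 3)*(r - 2)*(r + 4)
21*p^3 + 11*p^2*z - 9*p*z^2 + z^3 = (-7*p + z)*(-3*p + z)*(p + z)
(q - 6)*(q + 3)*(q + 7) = q^3 + 4*q^2 - 39*q - 126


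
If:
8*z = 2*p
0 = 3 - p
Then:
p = 3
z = 3/4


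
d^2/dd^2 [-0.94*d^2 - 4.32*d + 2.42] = -1.88000000000000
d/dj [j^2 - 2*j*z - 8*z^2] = 2*j - 2*z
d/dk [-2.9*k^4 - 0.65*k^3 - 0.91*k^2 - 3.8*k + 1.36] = -11.6*k^3 - 1.95*k^2 - 1.82*k - 3.8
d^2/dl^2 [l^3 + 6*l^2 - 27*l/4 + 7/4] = 6*l + 12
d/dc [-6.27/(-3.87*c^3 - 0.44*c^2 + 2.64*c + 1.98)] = (-72.7947*c^2 - 5.5176*c + 16.5528)/(3.87*c^3 + 0.44*c^2 - 2.64*c - 1.98)^2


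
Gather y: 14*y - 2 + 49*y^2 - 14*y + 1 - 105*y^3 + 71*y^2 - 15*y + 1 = -105*y^3 + 120*y^2 - 15*y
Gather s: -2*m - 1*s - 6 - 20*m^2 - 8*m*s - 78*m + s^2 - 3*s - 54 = -20*m^2 - 80*m + s^2 + s*(-8*m - 4) - 60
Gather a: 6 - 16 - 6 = -16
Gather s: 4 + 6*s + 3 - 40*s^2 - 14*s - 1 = -40*s^2 - 8*s + 6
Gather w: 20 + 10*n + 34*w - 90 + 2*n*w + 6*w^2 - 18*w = 10*n + 6*w^2 + w*(2*n + 16) - 70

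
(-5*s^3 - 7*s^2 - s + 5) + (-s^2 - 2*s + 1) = -5*s^3 - 8*s^2 - 3*s + 6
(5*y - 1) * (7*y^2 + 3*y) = 35*y^3 + 8*y^2 - 3*y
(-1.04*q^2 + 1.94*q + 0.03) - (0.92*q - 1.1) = -1.04*q^2 + 1.02*q + 1.13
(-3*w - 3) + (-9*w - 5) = -12*w - 8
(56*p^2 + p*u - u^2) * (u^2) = 56*p^2*u^2 + p*u^3 - u^4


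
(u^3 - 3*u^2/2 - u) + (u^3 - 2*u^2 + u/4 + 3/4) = 2*u^3 - 7*u^2/2 - 3*u/4 + 3/4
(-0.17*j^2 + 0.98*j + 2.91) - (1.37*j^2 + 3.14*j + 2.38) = -1.54*j^2 - 2.16*j + 0.53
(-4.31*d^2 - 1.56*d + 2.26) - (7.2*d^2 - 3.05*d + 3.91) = -11.51*d^2 + 1.49*d - 1.65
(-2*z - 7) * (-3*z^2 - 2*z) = 6*z^3 + 25*z^2 + 14*z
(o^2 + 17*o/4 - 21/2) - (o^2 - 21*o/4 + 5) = 19*o/2 - 31/2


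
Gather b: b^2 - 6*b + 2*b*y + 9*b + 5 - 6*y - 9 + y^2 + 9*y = b^2 + b*(2*y + 3) + y^2 + 3*y - 4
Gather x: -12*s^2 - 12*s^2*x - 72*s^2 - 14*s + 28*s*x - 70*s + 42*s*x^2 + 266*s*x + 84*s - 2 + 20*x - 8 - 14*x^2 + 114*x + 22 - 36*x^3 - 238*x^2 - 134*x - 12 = -84*s^2 - 36*x^3 + x^2*(42*s - 252) + x*(-12*s^2 + 294*s)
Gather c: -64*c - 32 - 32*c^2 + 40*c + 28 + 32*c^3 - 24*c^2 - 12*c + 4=32*c^3 - 56*c^2 - 36*c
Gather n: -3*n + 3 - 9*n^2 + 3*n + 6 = 9 - 9*n^2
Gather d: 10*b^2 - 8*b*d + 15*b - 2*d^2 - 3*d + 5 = 10*b^2 + 15*b - 2*d^2 + d*(-8*b - 3) + 5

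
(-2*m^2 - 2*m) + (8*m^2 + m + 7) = 6*m^2 - m + 7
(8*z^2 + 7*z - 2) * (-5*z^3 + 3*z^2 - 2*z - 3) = -40*z^5 - 11*z^4 + 15*z^3 - 44*z^2 - 17*z + 6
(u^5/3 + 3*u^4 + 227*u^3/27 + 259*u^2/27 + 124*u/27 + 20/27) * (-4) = -4*u^5/3 - 12*u^4 - 908*u^3/27 - 1036*u^2/27 - 496*u/27 - 80/27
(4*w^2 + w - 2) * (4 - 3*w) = -12*w^3 + 13*w^2 + 10*w - 8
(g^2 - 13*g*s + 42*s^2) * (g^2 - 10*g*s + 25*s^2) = g^4 - 23*g^3*s + 197*g^2*s^2 - 745*g*s^3 + 1050*s^4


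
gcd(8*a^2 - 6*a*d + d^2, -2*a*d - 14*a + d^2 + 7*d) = 2*a - d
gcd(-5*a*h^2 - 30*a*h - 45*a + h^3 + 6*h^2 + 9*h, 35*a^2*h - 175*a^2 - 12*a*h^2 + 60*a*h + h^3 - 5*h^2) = 5*a - h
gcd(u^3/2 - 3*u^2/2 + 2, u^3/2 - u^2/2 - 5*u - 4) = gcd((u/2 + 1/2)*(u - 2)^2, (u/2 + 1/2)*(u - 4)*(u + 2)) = u + 1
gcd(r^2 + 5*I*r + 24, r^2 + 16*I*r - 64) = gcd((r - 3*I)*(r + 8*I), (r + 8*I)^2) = r + 8*I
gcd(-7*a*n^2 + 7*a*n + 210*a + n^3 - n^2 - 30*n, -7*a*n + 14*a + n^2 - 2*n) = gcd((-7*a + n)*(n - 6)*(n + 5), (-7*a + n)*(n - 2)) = 7*a - n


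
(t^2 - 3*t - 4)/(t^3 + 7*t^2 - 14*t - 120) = (t + 1)/(t^2 + 11*t + 30)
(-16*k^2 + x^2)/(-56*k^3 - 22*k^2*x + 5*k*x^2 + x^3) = (4*k + x)/(14*k^2 + 9*k*x + x^2)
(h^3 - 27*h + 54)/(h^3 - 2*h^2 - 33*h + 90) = (h - 3)/(h - 5)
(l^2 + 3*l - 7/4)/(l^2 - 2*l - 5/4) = (-4*l^2 - 12*l + 7)/(-4*l^2 + 8*l + 5)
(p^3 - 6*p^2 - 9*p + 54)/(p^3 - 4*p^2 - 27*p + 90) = (p + 3)/(p + 5)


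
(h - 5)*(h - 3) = h^2 - 8*h + 15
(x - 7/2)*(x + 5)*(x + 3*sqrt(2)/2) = x^3 + 3*x^2/2 + 3*sqrt(2)*x^2/2 - 35*x/2 + 9*sqrt(2)*x/4 - 105*sqrt(2)/4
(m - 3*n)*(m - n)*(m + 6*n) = m^3 + 2*m^2*n - 21*m*n^2 + 18*n^3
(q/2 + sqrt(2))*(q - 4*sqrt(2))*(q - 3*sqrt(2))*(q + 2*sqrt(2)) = q^4/2 - 3*sqrt(2)*q^3/2 - 12*q^2 + 20*sqrt(2)*q + 96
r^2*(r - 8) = r^3 - 8*r^2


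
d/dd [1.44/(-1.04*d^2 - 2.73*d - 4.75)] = (2.9952*d + 3.9312)/(1.04*d^2 + 2.73*d + 4.75)^2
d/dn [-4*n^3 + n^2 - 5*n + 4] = -12*n^2 + 2*n - 5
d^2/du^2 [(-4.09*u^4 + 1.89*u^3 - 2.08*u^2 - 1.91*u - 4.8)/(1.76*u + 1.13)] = (-76.015104*u^4 - 118.438144*u^3 - 40.11726*u^2 + 14.480046*u - 27.451648)/(5.451776*u^3 + 10.500864*u^2 + 6.742032*u + 1.442897)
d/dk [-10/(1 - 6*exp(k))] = -60*exp(k)/(6*exp(k) - 1)^2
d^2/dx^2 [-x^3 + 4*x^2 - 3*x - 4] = 8 - 6*x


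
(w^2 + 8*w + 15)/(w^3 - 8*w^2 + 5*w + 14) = (w^2 + 8*w + 15)/(w^3 - 8*w^2 + 5*w + 14)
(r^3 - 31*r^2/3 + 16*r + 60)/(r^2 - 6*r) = r - 13/3 - 10/r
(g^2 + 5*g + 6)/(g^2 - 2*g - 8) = (g + 3)/(g - 4)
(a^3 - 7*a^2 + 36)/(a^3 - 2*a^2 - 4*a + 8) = (a^2 - 9*a + 18)/(a^2 - 4*a + 4)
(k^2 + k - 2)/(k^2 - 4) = (k - 1)/(k - 2)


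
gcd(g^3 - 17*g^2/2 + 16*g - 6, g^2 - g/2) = g - 1/2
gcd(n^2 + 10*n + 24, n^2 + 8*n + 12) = n + 6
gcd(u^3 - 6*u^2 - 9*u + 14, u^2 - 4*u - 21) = u - 7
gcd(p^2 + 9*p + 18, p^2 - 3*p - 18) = p + 3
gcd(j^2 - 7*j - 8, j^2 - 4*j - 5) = j + 1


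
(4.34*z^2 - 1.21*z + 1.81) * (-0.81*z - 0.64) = -3.5154*z^3 - 1.7975*z^2 - 0.6917*z - 1.1584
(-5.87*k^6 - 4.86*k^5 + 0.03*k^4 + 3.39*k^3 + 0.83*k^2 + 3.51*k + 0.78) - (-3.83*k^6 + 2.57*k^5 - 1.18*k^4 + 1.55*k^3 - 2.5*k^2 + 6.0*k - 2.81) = -2.04*k^6 - 7.43*k^5 + 1.21*k^4 + 1.84*k^3 + 3.33*k^2 - 2.49*k + 3.59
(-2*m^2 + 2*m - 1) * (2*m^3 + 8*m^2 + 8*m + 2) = -4*m^5 - 12*m^4 - 2*m^3 + 4*m^2 - 4*m - 2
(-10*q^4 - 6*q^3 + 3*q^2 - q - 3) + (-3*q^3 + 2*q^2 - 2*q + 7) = -10*q^4 - 9*q^3 + 5*q^2 - 3*q + 4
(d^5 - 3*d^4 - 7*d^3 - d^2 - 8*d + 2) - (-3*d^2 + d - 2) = d^5 - 3*d^4 - 7*d^3 + 2*d^2 - 9*d + 4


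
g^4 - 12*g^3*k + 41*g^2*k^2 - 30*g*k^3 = g*(g - 6*k)*(g - 5*k)*(g - k)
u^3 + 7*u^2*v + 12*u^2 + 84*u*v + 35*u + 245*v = (u + 5)*(u + 7)*(u + 7*v)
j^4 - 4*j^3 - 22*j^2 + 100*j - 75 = (j - 5)*(j - 3)*(j - 1)*(j + 5)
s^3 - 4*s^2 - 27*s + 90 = (s - 6)*(s - 3)*(s + 5)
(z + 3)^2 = z^2 + 6*z + 9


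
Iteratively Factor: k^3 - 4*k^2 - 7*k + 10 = (k - 5)*(k^2 + k - 2) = (k - 5)*(k - 1)*(k + 2)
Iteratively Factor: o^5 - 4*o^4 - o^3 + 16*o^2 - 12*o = (o - 3)*(o^4 - o^3 - 4*o^2 + 4*o) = o*(o - 3)*(o^3 - o^2 - 4*o + 4) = o*(o - 3)*(o - 2)*(o^2 + o - 2) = o*(o - 3)*(o - 2)*(o + 2)*(o - 1)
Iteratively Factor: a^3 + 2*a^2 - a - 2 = (a + 1)*(a^2 + a - 2) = (a + 1)*(a + 2)*(a - 1)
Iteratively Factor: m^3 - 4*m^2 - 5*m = (m + 1)*(m^2 - 5*m) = (m - 5)*(m + 1)*(m)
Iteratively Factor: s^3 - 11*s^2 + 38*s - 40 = (s - 2)*(s^2 - 9*s + 20) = (s - 4)*(s - 2)*(s - 5)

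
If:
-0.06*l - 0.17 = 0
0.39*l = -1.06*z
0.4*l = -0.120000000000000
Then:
No Solution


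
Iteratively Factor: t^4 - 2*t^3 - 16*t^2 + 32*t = (t + 4)*(t^3 - 6*t^2 + 8*t) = (t - 2)*(t + 4)*(t^2 - 4*t) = (t - 4)*(t - 2)*(t + 4)*(t)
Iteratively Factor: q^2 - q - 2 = (q - 2)*(q + 1)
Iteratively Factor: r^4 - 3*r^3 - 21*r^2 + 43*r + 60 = (r + 1)*(r^3 - 4*r^2 - 17*r + 60) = (r - 3)*(r + 1)*(r^2 - r - 20) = (r - 5)*(r - 3)*(r + 1)*(r + 4)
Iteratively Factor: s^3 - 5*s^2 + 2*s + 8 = (s + 1)*(s^2 - 6*s + 8) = (s - 4)*(s + 1)*(s - 2)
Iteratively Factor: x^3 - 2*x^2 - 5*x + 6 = (x + 2)*(x^2 - 4*x + 3) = (x - 1)*(x + 2)*(x - 3)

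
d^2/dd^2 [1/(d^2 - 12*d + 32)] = 2*(-d^2 + 12*d + 4*(d - 6)^2 - 32)/(d^2 - 12*d + 32)^3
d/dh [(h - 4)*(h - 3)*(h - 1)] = 3*h^2 - 16*h + 19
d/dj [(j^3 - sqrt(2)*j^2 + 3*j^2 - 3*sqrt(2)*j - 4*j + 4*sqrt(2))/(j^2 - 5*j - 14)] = (j^4 - 10*j^3 - 53*j^2 + 8*sqrt(2)*j^2 - 84*j + 20*sqrt(2)*j + 56 + 62*sqrt(2))/(j^4 - 10*j^3 - 3*j^2 + 140*j + 196)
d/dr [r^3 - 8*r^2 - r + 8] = 3*r^2 - 16*r - 1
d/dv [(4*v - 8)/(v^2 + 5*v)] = 4*(-v^2 + 4*v + 10)/(v^2*(v^2 + 10*v + 25))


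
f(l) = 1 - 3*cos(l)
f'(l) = 3*sin(l)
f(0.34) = -1.83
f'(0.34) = 1.00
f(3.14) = 4.00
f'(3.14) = 0.00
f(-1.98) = 2.19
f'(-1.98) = -2.75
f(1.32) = 0.26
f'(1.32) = 2.91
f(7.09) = -1.08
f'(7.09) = 2.17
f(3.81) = 3.35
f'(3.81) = -1.86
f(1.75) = 1.53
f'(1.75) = 2.95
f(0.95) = -0.75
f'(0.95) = 2.44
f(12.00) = -1.53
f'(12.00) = -1.61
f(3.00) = 3.97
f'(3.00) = 0.42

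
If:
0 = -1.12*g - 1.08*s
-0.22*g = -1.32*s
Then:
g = 0.00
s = 0.00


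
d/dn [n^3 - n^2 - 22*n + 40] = 3*n^2 - 2*n - 22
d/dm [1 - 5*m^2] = -10*m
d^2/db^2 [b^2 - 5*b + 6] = 2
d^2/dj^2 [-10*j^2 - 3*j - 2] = -20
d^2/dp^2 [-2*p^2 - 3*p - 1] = -4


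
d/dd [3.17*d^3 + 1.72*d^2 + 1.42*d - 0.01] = 9.51*d^2 + 3.44*d + 1.42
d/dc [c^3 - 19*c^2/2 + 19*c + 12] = 3*c^2 - 19*c + 19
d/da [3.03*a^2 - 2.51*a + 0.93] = 6.06*a - 2.51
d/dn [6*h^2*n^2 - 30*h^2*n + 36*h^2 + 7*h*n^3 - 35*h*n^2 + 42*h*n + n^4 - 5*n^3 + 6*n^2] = 12*h^2*n - 30*h^2 + 21*h*n^2 - 70*h*n + 42*h + 4*n^3 - 15*n^2 + 12*n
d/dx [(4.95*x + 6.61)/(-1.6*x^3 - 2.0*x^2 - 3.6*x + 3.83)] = (15.84*x^3 + 41.628*x^2 + 26.44*x + 42.7545)/(2.56*x^6 + 6.4*x^5 + 15.52*x^4 + 2.144*x^3 - 2.36*x^2 - 27.576*x + 14.6689)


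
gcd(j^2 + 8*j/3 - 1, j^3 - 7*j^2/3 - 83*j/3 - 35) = j + 3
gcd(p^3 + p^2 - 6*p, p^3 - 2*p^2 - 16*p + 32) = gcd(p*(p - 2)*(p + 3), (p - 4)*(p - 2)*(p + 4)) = p - 2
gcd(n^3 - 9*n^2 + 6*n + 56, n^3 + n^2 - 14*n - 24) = n^2 - 2*n - 8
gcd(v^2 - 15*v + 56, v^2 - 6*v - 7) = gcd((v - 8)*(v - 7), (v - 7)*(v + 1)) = v - 7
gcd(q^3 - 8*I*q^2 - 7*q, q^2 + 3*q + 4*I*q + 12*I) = 1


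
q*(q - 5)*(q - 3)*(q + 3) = q^4 - 5*q^3 - 9*q^2 + 45*q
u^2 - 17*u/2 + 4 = (u - 8)*(u - 1/2)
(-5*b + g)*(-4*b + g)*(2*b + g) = 40*b^3 + 2*b^2*g - 7*b*g^2 + g^3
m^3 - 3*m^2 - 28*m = m*(m - 7)*(m + 4)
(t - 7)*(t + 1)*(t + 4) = t^3 - 2*t^2 - 31*t - 28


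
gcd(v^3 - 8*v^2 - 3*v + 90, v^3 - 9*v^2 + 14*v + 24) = v - 6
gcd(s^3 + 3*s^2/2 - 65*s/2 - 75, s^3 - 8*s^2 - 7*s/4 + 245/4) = s + 5/2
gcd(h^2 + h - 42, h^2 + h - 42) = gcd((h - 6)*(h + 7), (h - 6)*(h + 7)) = h^2 + h - 42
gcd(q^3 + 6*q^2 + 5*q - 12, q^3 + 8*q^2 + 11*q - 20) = q^2 + 3*q - 4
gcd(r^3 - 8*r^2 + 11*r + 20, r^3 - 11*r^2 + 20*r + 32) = r^2 - 3*r - 4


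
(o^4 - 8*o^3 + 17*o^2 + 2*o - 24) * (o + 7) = o^5 - o^4 - 39*o^3 + 121*o^2 - 10*o - 168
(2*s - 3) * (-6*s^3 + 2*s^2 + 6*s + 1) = -12*s^4 + 22*s^3 + 6*s^2 - 16*s - 3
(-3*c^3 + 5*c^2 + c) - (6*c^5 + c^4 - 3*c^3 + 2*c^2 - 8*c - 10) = -6*c^5 - c^4 + 3*c^2 + 9*c + 10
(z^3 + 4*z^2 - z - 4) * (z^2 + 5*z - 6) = z^5 + 9*z^4 + 13*z^3 - 33*z^2 - 14*z + 24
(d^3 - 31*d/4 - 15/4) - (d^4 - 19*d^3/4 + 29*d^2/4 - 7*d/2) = -d^4 + 23*d^3/4 - 29*d^2/4 - 17*d/4 - 15/4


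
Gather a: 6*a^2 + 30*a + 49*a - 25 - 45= 6*a^2 + 79*a - 70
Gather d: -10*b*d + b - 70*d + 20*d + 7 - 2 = b + d*(-10*b - 50) + 5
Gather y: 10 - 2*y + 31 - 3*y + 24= 65 - 5*y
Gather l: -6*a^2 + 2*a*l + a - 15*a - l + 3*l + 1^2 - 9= -6*a^2 - 14*a + l*(2*a + 2) - 8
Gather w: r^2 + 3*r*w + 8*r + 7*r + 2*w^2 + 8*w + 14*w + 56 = r^2 + 15*r + 2*w^2 + w*(3*r + 22) + 56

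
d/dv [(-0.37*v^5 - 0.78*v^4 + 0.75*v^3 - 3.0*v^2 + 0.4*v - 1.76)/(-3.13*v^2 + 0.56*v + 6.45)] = (3.4743*v^6 + 4.054*v^5 - 15.5904*v^4 - 19.284*v^3 + 14.0845*v^2 - 49.7176*v + 3.5656)/(9.7969*v^4 - 3.5056*v^3 - 40.0634*v^2 + 7.224*v + 41.6025)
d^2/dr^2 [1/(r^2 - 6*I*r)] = 2*(-r*(r - 6*I) + 4*(r - 3*I)^2)/(r^3*(r - 6*I)^3)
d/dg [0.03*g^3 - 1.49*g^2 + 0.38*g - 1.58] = 0.09*g^2 - 2.98*g + 0.38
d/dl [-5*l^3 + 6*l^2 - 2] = 3*l*(4 - 5*l)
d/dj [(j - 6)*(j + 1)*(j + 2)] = 3*j^2 - 6*j - 16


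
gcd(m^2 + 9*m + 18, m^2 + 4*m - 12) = m + 6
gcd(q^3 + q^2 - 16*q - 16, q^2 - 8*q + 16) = q - 4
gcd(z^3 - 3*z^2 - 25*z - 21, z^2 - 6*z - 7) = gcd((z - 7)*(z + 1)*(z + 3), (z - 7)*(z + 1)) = z^2 - 6*z - 7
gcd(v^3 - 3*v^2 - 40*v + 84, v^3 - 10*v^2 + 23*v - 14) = v^2 - 9*v + 14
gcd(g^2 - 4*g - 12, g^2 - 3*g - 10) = g + 2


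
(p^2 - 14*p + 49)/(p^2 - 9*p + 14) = (p - 7)/(p - 2)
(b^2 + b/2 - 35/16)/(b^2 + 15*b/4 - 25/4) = (b + 7/4)/(b + 5)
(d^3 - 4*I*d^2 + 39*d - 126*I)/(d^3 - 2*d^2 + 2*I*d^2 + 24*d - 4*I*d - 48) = (d^2 - 10*I*d - 21)/(d^2 + d*(-2 - 4*I) + 8*I)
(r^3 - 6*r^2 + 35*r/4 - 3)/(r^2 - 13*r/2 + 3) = (r^2 - 11*r/2 + 6)/(r - 6)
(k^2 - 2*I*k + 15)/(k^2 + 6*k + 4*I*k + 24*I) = (k^2 - 2*I*k + 15)/(k^2 + k*(6 + 4*I) + 24*I)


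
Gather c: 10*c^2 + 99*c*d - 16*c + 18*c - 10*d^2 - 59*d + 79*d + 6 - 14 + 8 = 10*c^2 + c*(99*d + 2) - 10*d^2 + 20*d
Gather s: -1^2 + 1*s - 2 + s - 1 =2*s - 4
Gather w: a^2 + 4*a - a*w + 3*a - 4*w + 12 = a^2 + 7*a + w*(-a - 4) + 12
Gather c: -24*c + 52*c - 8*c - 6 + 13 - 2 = 20*c + 5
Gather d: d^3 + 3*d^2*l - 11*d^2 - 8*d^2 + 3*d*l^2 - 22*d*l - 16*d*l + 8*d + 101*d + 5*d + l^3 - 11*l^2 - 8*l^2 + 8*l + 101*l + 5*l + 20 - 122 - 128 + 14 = d^3 + d^2*(3*l - 19) + d*(3*l^2 - 38*l + 114) + l^3 - 19*l^2 + 114*l - 216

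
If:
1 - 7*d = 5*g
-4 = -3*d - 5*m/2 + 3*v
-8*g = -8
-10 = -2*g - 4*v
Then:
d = -4/7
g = 1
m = 164/35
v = 2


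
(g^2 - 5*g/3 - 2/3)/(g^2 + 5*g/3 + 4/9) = 3*(g - 2)/(3*g + 4)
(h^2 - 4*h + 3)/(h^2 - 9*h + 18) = (h - 1)/(h - 6)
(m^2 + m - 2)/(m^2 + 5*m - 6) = (m + 2)/(m + 6)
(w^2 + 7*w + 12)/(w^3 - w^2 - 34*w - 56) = (w + 3)/(w^2 - 5*w - 14)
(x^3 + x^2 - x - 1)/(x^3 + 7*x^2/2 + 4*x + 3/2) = 2*(x - 1)/(2*x + 3)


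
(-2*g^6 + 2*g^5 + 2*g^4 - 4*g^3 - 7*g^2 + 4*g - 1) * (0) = 0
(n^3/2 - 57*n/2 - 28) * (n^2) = n^5/2 - 57*n^3/2 - 28*n^2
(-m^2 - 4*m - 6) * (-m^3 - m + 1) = m^5 + 4*m^4 + 7*m^3 + 3*m^2 + 2*m - 6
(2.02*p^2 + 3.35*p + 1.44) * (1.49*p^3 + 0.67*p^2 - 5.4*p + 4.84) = 3.0098*p^5 + 6.3449*p^4 - 6.5179*p^3 - 7.3484*p^2 + 8.438*p + 6.9696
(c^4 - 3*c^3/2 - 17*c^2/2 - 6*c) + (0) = c^4 - 3*c^3/2 - 17*c^2/2 - 6*c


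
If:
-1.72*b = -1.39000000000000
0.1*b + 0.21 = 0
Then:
No Solution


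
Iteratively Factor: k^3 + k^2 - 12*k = (k - 3)*(k^2 + 4*k) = k*(k - 3)*(k + 4)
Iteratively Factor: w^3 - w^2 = (w)*(w^2 - w) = w^2*(w - 1)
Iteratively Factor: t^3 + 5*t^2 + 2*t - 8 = (t + 2)*(t^2 + 3*t - 4) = (t + 2)*(t + 4)*(t - 1)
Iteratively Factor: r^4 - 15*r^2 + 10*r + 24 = (r + 4)*(r^3 - 4*r^2 + r + 6) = (r + 1)*(r + 4)*(r^2 - 5*r + 6) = (r - 3)*(r + 1)*(r + 4)*(r - 2)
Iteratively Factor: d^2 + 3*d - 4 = (d - 1)*(d + 4)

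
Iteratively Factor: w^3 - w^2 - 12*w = (w)*(w^2 - w - 12) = w*(w + 3)*(w - 4)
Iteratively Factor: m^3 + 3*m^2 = (m)*(m^2 + 3*m) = m^2*(m + 3)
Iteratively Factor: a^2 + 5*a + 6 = (a + 3)*(a + 2)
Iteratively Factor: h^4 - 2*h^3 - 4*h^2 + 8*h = (h)*(h^3 - 2*h^2 - 4*h + 8) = h*(h + 2)*(h^2 - 4*h + 4) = h*(h - 2)*(h + 2)*(h - 2)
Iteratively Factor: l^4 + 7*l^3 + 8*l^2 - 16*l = (l + 4)*(l^3 + 3*l^2 - 4*l) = (l - 1)*(l + 4)*(l^2 + 4*l) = (l - 1)*(l + 4)^2*(l)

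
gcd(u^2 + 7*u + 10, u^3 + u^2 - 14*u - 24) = u + 2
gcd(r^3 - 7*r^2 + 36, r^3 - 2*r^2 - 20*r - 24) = r^2 - 4*r - 12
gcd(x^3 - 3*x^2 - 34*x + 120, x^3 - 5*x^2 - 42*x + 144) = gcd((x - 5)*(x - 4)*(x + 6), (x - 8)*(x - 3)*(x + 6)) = x + 6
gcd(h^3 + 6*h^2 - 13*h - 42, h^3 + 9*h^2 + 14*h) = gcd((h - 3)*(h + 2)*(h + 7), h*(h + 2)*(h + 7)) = h^2 + 9*h + 14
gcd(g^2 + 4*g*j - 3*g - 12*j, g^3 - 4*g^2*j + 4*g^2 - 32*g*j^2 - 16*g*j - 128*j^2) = g + 4*j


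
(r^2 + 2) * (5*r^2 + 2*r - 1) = 5*r^4 + 2*r^3 + 9*r^2 + 4*r - 2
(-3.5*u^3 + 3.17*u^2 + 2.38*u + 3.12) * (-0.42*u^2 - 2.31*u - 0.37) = 1.47*u^5 + 6.7536*u^4 - 7.0273*u^3 - 7.9811*u^2 - 8.0878*u - 1.1544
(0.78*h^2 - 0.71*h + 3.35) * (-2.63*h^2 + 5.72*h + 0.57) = -2.0514*h^4 + 6.3289*h^3 - 12.4271*h^2 + 18.7573*h + 1.9095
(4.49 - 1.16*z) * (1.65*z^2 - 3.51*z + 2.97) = -1.914*z^3 + 11.4801*z^2 - 19.2051*z + 13.3353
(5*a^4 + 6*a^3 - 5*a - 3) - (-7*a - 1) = 5*a^4 + 6*a^3 + 2*a - 2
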